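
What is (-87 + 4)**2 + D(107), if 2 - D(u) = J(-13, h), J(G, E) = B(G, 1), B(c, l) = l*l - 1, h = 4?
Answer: 6891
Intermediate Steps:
B(c, l) = -1 + l**2 (B(c, l) = l**2 - 1 = -1 + l**2)
J(G, E) = 0 (J(G, E) = -1 + 1**2 = -1 + 1 = 0)
D(u) = 2 (D(u) = 2 - 1*0 = 2 + 0 = 2)
(-87 + 4)**2 + D(107) = (-87 + 4)**2 + 2 = (-83)**2 + 2 = 6889 + 2 = 6891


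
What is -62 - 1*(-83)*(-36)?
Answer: -3050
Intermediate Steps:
-62 - 1*(-83)*(-36) = -62 + 83*(-36) = -62 - 2988 = -3050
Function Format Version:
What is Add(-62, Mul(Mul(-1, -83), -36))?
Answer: -3050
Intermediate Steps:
Add(-62, Mul(Mul(-1, -83), -36)) = Add(-62, Mul(83, -36)) = Add(-62, -2988) = -3050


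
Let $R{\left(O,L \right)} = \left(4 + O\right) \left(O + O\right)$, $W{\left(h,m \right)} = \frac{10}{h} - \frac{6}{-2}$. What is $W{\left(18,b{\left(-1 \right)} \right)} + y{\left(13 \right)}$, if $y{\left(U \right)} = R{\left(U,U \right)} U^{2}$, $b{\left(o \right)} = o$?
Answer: $\frac{672314}{9} \approx 74702.0$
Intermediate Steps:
$W{\left(h,m \right)} = 3 + \frac{10}{h}$ ($W{\left(h,m \right)} = \frac{10}{h} - -3 = \frac{10}{h} + 3 = 3 + \frac{10}{h}$)
$R{\left(O,L \right)} = 2 O \left(4 + O\right)$ ($R{\left(O,L \right)} = \left(4 + O\right) 2 O = 2 O \left(4 + O\right)$)
$y{\left(U \right)} = 2 U^{3} \left(4 + U\right)$ ($y{\left(U \right)} = 2 U \left(4 + U\right) U^{2} = 2 U^{3} \left(4 + U\right)$)
$W{\left(18,b{\left(-1 \right)} \right)} + y{\left(13 \right)} = \left(3 + \frac{10}{18}\right) + 2 \cdot 13^{3} \left(4 + 13\right) = \left(3 + 10 \cdot \frac{1}{18}\right) + 2 \cdot 2197 \cdot 17 = \left(3 + \frac{5}{9}\right) + 74698 = \frac{32}{9} + 74698 = \frac{672314}{9}$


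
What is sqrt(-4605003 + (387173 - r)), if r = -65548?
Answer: I*sqrt(4152282) ≈ 2037.7*I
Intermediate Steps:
sqrt(-4605003 + (387173 - r)) = sqrt(-4605003 + (387173 - 1*(-65548))) = sqrt(-4605003 + (387173 + 65548)) = sqrt(-4605003 + 452721) = sqrt(-4152282) = I*sqrt(4152282)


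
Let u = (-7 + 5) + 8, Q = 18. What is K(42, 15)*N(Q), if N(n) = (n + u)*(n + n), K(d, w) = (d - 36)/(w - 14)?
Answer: 5184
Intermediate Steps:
u = 6 (u = -2 + 8 = 6)
K(d, w) = (-36 + d)/(-14 + w)
N(n) = 2*n*(6 + n) (N(n) = (n + 6)*(n + n) = (6 + n)*(2*n) = 2*n*(6 + n))
K(42, 15)*N(Q) = ((-36 + 42)/(-14 + 15))*(2*18*(6 + 18)) = (6/1)*(2*18*24) = (1*6)*864 = 6*864 = 5184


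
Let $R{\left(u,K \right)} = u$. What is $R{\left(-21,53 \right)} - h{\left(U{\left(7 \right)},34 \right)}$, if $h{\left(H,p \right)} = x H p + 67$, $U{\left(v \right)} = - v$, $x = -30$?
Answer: $-7228$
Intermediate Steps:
$h{\left(H,p \right)} = 67 - 30 H p$ ($h{\left(H,p \right)} = - 30 H p + 67 = 67 - 30 H p$)
$R{\left(-21,53 \right)} - h{\left(U{\left(7 \right)},34 \right)} = -21 - \left(67 - 30 \left(\left(-1\right) 7\right) 34\right) = -21 - \left(67 - \left(-210\right) 34\right) = -21 - \left(67 + 7140\right) = -21 - 7207 = -7228$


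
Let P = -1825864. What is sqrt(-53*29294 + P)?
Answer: I*sqrt(3378446) ≈ 1838.1*I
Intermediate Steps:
sqrt(-53*29294 + P) = sqrt(-53*29294 - 1825864) = sqrt(-1552582 - 1825864) = sqrt(-3378446) = I*sqrt(3378446)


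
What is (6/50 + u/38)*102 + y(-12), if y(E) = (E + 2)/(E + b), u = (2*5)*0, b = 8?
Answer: 737/50 ≈ 14.740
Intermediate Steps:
u = 0 (u = 10*0 = 0)
y(E) = (2 + E)/(8 + E) (y(E) = (E + 2)/(E + 8) = (2 + E)/(8 + E))
(6/50 + u/38)*102 + y(-12) = (6/50 + 0/38)*102 + (2 - 12)/(8 - 12) = (6*(1/50) + 0*(1/38))*102 - 10/(-4) = (3/25 + 0)*102 - 1/4*(-10) = (3/25)*102 + 5/2 = 306/25 + 5/2 = 737/50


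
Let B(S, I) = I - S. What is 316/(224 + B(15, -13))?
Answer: 79/49 ≈ 1.6122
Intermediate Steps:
316/(224 + B(15, -13)) = 316/(224 + (-13 - 1*15)) = 316/(224 + (-13 - 15)) = 316/(224 - 28) = 316/196 = 316*(1/196) = 79/49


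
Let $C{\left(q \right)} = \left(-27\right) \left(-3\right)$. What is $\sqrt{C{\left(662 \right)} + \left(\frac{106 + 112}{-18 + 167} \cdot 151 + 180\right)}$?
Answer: $\frac{\sqrt{10699243}}{149} \approx 21.953$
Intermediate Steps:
$C{\left(q \right)} = 81$
$\sqrt{C{\left(662 \right)} + \left(\frac{106 + 112}{-18 + 167} \cdot 151 + 180\right)} = \sqrt{81 + \left(\frac{106 + 112}{-18 + 167} \cdot 151 + 180\right)} = \sqrt{81 + \left(\frac{218}{149} \cdot 151 + 180\right)} = \sqrt{81 + \left(\frac{32918}{149} + 180\right)} = \sqrt{81 + \frac{59738}{149}} = \sqrt{\frac{71807}{149}} = \frac{\sqrt{10699243}}{149}$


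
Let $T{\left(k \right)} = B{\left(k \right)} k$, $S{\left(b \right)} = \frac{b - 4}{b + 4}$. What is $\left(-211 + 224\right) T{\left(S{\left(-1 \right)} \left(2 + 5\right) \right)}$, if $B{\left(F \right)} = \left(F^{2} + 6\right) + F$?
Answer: $- \frac{534170}{27} \approx -19784.0$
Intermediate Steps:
$S{\left(b \right)} = \frac{-4 + b}{4 + b}$
$B{\left(F \right)} = 6 + F + F^{2}$ ($B{\left(F \right)} = \left(6 + F^{2}\right) + F = 6 + F + F^{2}$)
$T{\left(k \right)} = k \left(6 + k + k^{2}\right)$ ($T{\left(k \right)} = \left(6 + k + k^{2}\right) k = k \left(6 + k + k^{2}\right)$)
$\left(-211 + 224\right) T{\left(S{\left(-1 \right)} \left(2 + 5\right) \right)} = \left(-211 + 224\right) \frac{-4 - 1}{4 - 1} \left(2 + 5\right) \left(6 + \frac{-4 - 1}{4 - 1} \left(2 + 5\right) + \left(\frac{-4 - 1}{4 - 1} \left(2 + 5\right)\right)^{2}\right) = 13 \cdot \frac{1}{3} \left(-5\right) 7 \left(6 + \frac{1}{3} \left(-5\right) 7 + \left(\frac{1}{3} \left(-5\right) 7\right)^{2}\right) = 13 \left(- \frac{5}{3}\right) 7 \left(6 - \frac{35}{3} + \left(\left(- \frac{5}{3}\right) 7\right)^{2}\right) = 13 \left(- \frac{35 \left(6 - \frac{35}{3} + \left(- \frac{35}{3}\right)^{2}\right)}{3}\right) = 13 \left(- \frac{35 \left(6 - \frac{35}{3} + \frac{1225}{9}\right)}{3}\right) = 13 \left(\left(- \frac{35}{3}\right) \frac{1174}{9}\right) = 13 \left(- \frac{41090}{27}\right) = - \frac{534170}{27}$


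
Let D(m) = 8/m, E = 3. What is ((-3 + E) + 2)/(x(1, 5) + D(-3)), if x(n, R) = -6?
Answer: -3/13 ≈ -0.23077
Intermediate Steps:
((-3 + E) + 2)/(x(1, 5) + D(-3)) = ((-3 + 3) + 2)/(-6 + 8/(-3)) = (0 + 2)/(-6 + 8*(-⅓)) = 2/(-6 - 8/3) = 2/(-26/3) = -3/26*2 = -3/13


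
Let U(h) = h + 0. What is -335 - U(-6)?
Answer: -329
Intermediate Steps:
U(h) = h
-335 - U(-6) = -335 - 1*(-6) = -335 + 6 = -329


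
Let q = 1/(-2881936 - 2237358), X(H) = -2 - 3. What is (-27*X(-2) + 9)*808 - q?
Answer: 595640095489/5119294 ≈ 1.1635e+5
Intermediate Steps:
X(H) = -5
q = -1/5119294 (q = 1/(-5119294) = -1/5119294 ≈ -1.9534e-7)
(-27*X(-2) + 9)*808 - q = (-27*(-5) + 9)*808 - 1*(-1/5119294) = (135 + 9)*808 + 1/5119294 = 144*808 + 1/5119294 = 116352 + 1/5119294 = 595640095489/5119294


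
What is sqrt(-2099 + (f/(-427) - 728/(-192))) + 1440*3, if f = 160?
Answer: 4320 + I*sqrt(55020320670)/5124 ≈ 4320.0 + 45.778*I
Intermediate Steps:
sqrt(-2099 + (f/(-427) - 728/(-192))) + 1440*3 = sqrt(-2099 + (160/(-427) - 728/(-192))) + 1440*3 = sqrt(-2099 + (160*(-1/427) - 728*(-1/192))) + 4320 = sqrt(-2099 + (-160/427 + 91/24)) + 4320 = sqrt(-2099 + 35017/10248) + 4320 = sqrt(-21475535/10248) + 4320 = I*sqrt(55020320670)/5124 + 4320 = 4320 + I*sqrt(55020320670)/5124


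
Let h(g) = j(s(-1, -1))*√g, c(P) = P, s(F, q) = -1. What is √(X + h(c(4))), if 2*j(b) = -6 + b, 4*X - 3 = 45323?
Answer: √45298/2 ≈ 106.42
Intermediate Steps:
X = 22663/2 (X = ¾ + (¼)*45323 = ¾ + 45323/4 = 22663/2 ≈ 11332.)
j(b) = -3 + b/2 (j(b) = (-6 + b)/2 = -3 + b/2)
h(g) = -7*√g/2 (h(g) = (-3 + (½)*(-1))*√g = (-3 - ½)*√g = -7*√g/2)
√(X + h(c(4))) = √(22663/2 - 7*√4/2) = √(22663/2 - 7/2*2) = √(22663/2 - 7) = √(22649/2) = √45298/2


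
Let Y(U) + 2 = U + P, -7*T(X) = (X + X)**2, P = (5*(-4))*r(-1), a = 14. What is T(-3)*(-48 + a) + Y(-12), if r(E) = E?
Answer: 1266/7 ≈ 180.86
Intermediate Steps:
P = 20 (P = (5*(-4))*(-1) = -20*(-1) = 20)
T(X) = -4*X**2/7 (T(X) = -(X + X)**2/7 = -4*X**2/7)
Y(U) = 18 + U (Y(U) = -2 + (U + 20) = -2 + (20 + U) = 18 + U)
T(-3)*(-48 + a) + Y(-12) = (-4/7*(-3)**2)*(-48 + 14) + (18 - 12) = -4/7*9*(-34) + 6 = -36/7*(-34) + 6 = 1224/7 + 6 = 1266/7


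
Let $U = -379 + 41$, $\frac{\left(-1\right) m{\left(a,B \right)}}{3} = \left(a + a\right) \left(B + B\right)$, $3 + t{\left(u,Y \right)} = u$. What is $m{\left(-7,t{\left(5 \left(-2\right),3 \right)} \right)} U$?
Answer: $369096$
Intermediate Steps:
$t{\left(u,Y \right)} = -3 + u$
$m{\left(a,B \right)} = - 12 B a$ ($m{\left(a,B \right)} = - 3 \left(a + a\right) \left(B + B\right) = - 3 \cdot 2 a 2 B = - 3 \cdot 4 B a = - 12 B a$)
$U = -338$
$m{\left(-7,t{\left(5 \left(-2\right),3 \right)} \right)} U = \left(-12\right) \left(-3 + 5 \left(-2\right)\right) \left(-7\right) \left(-338\right) = \left(-12\right) \left(-3 - 10\right) \left(-7\right) \left(-338\right) = \left(-12\right) \left(-13\right) \left(-7\right) \left(-338\right) = \left(-1092\right) \left(-338\right) = 369096$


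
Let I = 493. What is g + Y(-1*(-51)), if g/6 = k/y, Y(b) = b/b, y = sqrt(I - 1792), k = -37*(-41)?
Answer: 1 - 3034*I*sqrt(1299)/433 ≈ 1.0 - 252.54*I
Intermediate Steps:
k = 1517
y = I*sqrt(1299) (y = sqrt(493 - 1792) = sqrt(-1299) = I*sqrt(1299) ≈ 36.042*I)
Y(b) = 1
g = -3034*I*sqrt(1299)/433 (g = 6*(1517/((I*sqrt(1299)))) = 6*(1517*(-I*sqrt(1299)/1299)) = 6*(-1517*I*sqrt(1299)/1299) = -3034*I*sqrt(1299)/433 ≈ -252.54*I)
g + Y(-1*(-51)) = -3034*I*sqrt(1299)/433 + 1 = 1 - 3034*I*sqrt(1299)/433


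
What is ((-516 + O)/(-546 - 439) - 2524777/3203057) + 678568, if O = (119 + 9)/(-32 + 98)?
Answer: 6422666286901313/9465033435 ≈ 6.7857e+5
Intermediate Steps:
O = 64/33 (O = 128/66 = 128*(1/66) = 64/33 ≈ 1.9394)
((-516 + O)/(-546 - 439) - 2524777/3203057) + 678568 = ((-516 + 64/33)/(-546 - 439) - 2524777/3203057) + 678568 = (-16964/33/(-985) - 2524777*1/3203057) + 678568 = (-1/985*(-16964/33) - 2524777/3203057) + 678568 = (16964/32505 - 2524777/3203057) + 678568 = -2521019767/9465033435 + 678568 = 6422666286901313/9465033435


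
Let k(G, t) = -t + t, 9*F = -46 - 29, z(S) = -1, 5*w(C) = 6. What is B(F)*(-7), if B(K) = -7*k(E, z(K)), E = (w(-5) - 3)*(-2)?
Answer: 0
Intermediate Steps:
w(C) = 6/5 (w(C) = (⅕)*6 = 6/5)
F = -25/3 (F = (-46 - 29)/9 = (⅑)*(-75) = -25/3 ≈ -8.3333)
E = 18/5 (E = (6/5 - 3)*(-2) = -9/5*(-2) = 18/5 ≈ 3.6000)
k(G, t) = 0
B(K) = 0 (B(K) = -7*0 = 0)
B(F)*(-7) = 0*(-7) = 0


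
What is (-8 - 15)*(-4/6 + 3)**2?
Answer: -1127/9 ≈ -125.22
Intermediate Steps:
(-8 - 15)*(-4/6 + 3)**2 = -23*(-4*1/6 + 3)**2 = -23*(-2/3 + 3)**2 = -23*(7/3)**2 = -23*49/9 = -1127/9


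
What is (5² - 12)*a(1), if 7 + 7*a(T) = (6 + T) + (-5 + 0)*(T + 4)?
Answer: -325/7 ≈ -46.429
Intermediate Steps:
a(T) = -3 - 4*T/7 (a(T) = -1 + ((6 + T) + (-5 + 0)*(T + 4))/7 = -1 + ((6 + T) - 5*(4 + T))/7 = -1 + ((6 + T) + (-20 - 5*T))/7 = -1 + (-14 - 4*T)/7 = -1 + (-2 - 4*T/7) = -3 - 4*T/7)
(5² - 12)*a(1) = (5² - 12)*(-3 - 4/7*1) = (25 - 12)*(-3 - 4/7) = 13*(-25/7) = -325/7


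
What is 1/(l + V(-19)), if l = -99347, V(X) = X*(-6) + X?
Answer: -1/99252 ≈ -1.0075e-5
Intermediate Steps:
V(X) = -5*X (V(X) = -6*X + X = -5*X)
1/(l + V(-19)) = 1/(-99347 - 5*(-19)) = 1/(-99347 + 95) = 1/(-99252) = -1/99252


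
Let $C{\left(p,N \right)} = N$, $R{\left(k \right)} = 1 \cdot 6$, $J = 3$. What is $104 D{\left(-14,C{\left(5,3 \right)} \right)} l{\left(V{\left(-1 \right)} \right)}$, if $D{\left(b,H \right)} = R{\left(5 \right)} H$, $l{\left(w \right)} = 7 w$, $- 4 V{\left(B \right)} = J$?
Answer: $-9828$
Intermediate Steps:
$V{\left(B \right)} = - \frac{3}{4}$ ($V{\left(B \right)} = \left(- \frac{1}{4}\right) 3 = - \frac{3}{4}$)
$R{\left(k \right)} = 6$
$D{\left(b,H \right)} = 6 H$
$104 D{\left(-14,C{\left(5,3 \right)} \right)} l{\left(V{\left(-1 \right)} \right)} = 104 \cdot 6 \cdot 3 \cdot 7 \left(- \frac{3}{4}\right) = 104 \cdot 18 \left(- \frac{21}{4}\right) = 1872 \left(- \frac{21}{4}\right) = -9828$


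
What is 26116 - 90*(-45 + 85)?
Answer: 22516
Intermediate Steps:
26116 - 90*(-45 + 85) = 26116 - 90*40 = 26116 - 1*3600 = 26116 - 3600 = 22516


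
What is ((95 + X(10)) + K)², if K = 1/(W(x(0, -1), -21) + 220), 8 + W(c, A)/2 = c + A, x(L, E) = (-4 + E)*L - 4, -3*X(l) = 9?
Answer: 200760561/23716 ≈ 8465.2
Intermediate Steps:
X(l) = -3 (X(l) = -⅓*9 = -3)
x(L, E) = -4 + L*(-4 + E) (x(L, E) = L*(-4 + E) - 4 = -4 + L*(-4 + E))
W(c, A) = -16 + 2*A + 2*c (W(c, A) = -16 + 2*(c + A) = -16 + 2*(A + c) = -16 + (2*A + 2*c) = -16 + 2*A + 2*c)
K = 1/154 (K = 1/((-16 + 2*(-21) + 2*(-4 - 4*0 - 1*0)) + 220) = 1/((-16 - 42 + 2*(-4 + 0 + 0)) + 220) = 1/((-16 - 42 + 2*(-4)) + 220) = 1/((-16 - 42 - 8) + 220) = 1/(-66 + 220) = 1/154 ≈ 0.0064935)
((95 + X(10)) + K)² = ((95 - 3) + 1/154)² = (92 + 1/154)² = (14169/154)² = 200760561/23716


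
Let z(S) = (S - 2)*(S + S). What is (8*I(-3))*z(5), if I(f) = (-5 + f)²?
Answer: 15360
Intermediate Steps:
z(S) = 2*S*(-2 + S) (z(S) = (-2 + S)*(2*S) = 2*S*(-2 + S))
(8*I(-3))*z(5) = (8*(-5 - 3)²)*(2*5*(-2 + 5)) = (8*(-8)²)*(2*5*3) = (8*64)*30 = 512*30 = 15360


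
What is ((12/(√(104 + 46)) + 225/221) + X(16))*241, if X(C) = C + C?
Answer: 1758577/221 + 482*√6/5 ≈ 8193.5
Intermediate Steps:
X(C) = 2*C
((12/(√(104 + 46)) + 225/221) + X(16))*241 = ((12/(√(104 + 46)) + 225/221) + 2*16)*241 = ((12/(√150) + 225*(1/221)) + 32)*241 = ((12/((5*√6)) + 225/221) + 32)*241 = ((12*(√6/30) + 225/221) + 32)*241 = ((2*√6/5 + 225/221) + 32)*241 = ((225/221 + 2*√6/5) + 32)*241 = (7297/221 + 2*√6/5)*241 = 1758577/221 + 482*√6/5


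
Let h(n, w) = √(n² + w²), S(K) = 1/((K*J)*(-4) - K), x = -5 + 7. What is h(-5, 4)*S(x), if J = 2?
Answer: -√41/18 ≈ -0.35573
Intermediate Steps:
x = 2
S(K) = -1/(9*K) (S(K) = 1/((K*2)*(-4) - K) = 1/((2*K)*(-4) - K) = 1/(-8*K - K) = 1/(-9*K) = -1/(9*K))
h(-5, 4)*S(x) = √((-5)² + 4²)*(-⅑/2) = √(25 + 16)*(-⅑*½) = √41*(-1/18) = -√41/18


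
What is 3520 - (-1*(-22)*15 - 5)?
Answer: 3195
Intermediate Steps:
3520 - (-1*(-22)*15 - 5) = 3520 - (22*15 - 5) = 3520 - (330 - 5) = 3520 - 1*325 = 3520 - 325 = 3195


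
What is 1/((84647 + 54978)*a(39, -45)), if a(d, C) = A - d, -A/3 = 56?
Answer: -1/28902375 ≈ -3.4599e-8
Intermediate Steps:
A = -168 (A = -3*56 = -168)
a(d, C) = -168 - d
1/((84647 + 54978)*a(39, -45)) = 1/((84647 + 54978)*(-168 - 1*39)) = 1/(139625*(-168 - 39)) = (1/139625)/(-207) = (1/139625)*(-1/207) = -1/28902375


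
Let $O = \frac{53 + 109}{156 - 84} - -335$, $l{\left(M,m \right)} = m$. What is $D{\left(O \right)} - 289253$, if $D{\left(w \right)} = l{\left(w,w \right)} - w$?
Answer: $-289253$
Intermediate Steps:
$O = \frac{1349}{4}$ ($O = \frac{162}{72} + 335 = 162 \cdot \frac{1}{72} + 335 = \frac{9}{4} + 335 = \frac{1349}{4} \approx 337.25$)
$D{\left(w \right)} = 0$ ($D{\left(w \right)} = w - w = 0$)
$D{\left(O \right)} - 289253 = 0 - 289253 = -289253$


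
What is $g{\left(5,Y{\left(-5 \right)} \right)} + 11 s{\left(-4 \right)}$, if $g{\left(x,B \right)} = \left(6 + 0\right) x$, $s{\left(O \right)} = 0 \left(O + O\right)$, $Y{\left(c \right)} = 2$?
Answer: $30$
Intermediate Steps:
$s{\left(O \right)} = 0$ ($s{\left(O \right)} = 0 \cdot 2 O = 0$)
$g{\left(x,B \right)} = 6 x$
$g{\left(5,Y{\left(-5 \right)} \right)} + 11 s{\left(-4 \right)} = 6 \cdot 5 + 11 \cdot 0 = 30 + 0 = 30$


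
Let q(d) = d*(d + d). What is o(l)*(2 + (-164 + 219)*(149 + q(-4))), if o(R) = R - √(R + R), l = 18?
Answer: 119484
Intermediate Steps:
q(d) = 2*d² (q(d) = d*(2*d) = 2*d²)
o(R) = R - √2*√R (o(R) = R - √(2*R) = R - √2*√R)
o(l)*(2 + (-164 + 219)*(149 + q(-4))) = (18 - √2*√18)*(2 + (-164 + 219)*(149 + 2*(-4)²)) = (18 - √2*3*√2)*(2 + 55*(149 + 2*16)) = (18 - 6)*(2 + 55*(149 + 32)) = 12*(2 + 55*181) = 12*(2 + 9955) = 12*9957 = 119484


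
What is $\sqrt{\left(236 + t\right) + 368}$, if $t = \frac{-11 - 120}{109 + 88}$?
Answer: $\frac{\sqrt{23414829}}{197} \approx 24.563$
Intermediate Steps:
$t = - \frac{131}{197} \approx -0.66497$
$\sqrt{\left(236 + t\right) + 368} = \sqrt{\left(236 - \frac{131}{197}\right) + 368} = \sqrt{\frac{46361}{197} + 368} = \sqrt{\frac{118857}{197}} = \frac{\sqrt{23414829}}{197}$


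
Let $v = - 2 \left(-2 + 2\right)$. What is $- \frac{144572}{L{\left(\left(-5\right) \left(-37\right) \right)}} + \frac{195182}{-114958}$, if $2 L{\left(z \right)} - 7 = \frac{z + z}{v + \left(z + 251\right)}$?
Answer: $- \frac{3623263316969}{98346569} \approx -36842.0$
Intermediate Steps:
$v = 0$ ($v = \left(-2\right) 0 = 0$)
$L{\left(z \right)} = \frac{7}{2} + \frac{z}{251 + z}$ ($L{\left(z \right)} = \frac{7}{2} + \frac{\left(z + z\right) \frac{1}{0 + \left(z + 251\right)}}{2} = \frac{7}{2} + \frac{2 z \frac{1}{0 + \left(251 + z\right)}}{2} = \frac{7}{2} + \frac{2 z \frac{1}{251 + z}}{2} = \frac{7}{2} + \frac{z}{251 + z}$)
$- \frac{144572}{L{\left(\left(-5\right) \left(-37\right) \right)}} + \frac{195182}{-114958} = - \frac{144572}{\frac{1}{2} \frac{1}{251 - -185} \left(1757 + 9 \left(\left(-5\right) \left(-37\right)\right)\right)} + \frac{195182}{-114958} = - \frac{144572}{\frac{1}{2} \frac{1}{251 + 185} \left(1757 + 9 \cdot 185\right)} + 195182 \left(- \frac{1}{114958}\right) = - \frac{144572}{\frac{1}{2} \cdot \frac{1}{436} \left(1757 + 1665\right)} - \frac{97591}{57479} = - \frac{144572}{\frac{1}{2} \cdot \frac{1}{436} \cdot 3422} - \frac{97591}{57479} = - \frac{144572}{\frac{1711}{436}} - \frac{97591}{57479} = \left(-144572\right) \frac{436}{1711} - \frac{97591}{57479} = - \frac{63033392}{1711} - \frac{97591}{57479} = - \frac{3623263316969}{98346569}$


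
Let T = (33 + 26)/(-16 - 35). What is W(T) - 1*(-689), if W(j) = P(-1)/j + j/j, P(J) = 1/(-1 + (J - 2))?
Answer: 162891/236 ≈ 690.22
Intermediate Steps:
T = -59/51 (T = 59/(-51) = 59*(-1/51) = -59/51 ≈ -1.1569)
P(J) = 1/(-3 + J) (P(J) = 1/(-1 + (-2 + J)) = 1/(-3 + J))
W(j) = 1 - 1/(4*j) (W(j) = 1/((-3 - 1)*j) + j/j = 1/((-4)*j) + 1 = -1/(4*j) + 1 = 1 - 1/(4*j))
W(T) - 1*(-689) = (-¼ - 59/51)/(-59/51) - 1*(-689) = -51/59*(-287/204) + 689 = 287/236 + 689 = 162891/236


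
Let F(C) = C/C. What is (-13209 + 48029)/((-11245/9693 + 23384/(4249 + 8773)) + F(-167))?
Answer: 549382325715/25806371 ≈ 21289.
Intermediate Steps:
F(C) = 1
(-13209 + 48029)/((-11245/9693 + 23384/(4249 + 8773)) + F(-167)) = (-13209 + 48029)/((-11245/9693 + 23384/(4249 + 8773)) + 1) = 34820/((-11245*1/9693 + 23384/13022) + 1) = 34820/((-11245/9693 + 23384*(1/13022)) + 1) = 34820/((-11245/9693 + 11692/6511) + 1) = 34820/(40114361/63111123 + 1) = 34820/(103225484/63111123) = 34820*(63111123/103225484) = 549382325715/25806371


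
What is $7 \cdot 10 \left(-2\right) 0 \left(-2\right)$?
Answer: $0$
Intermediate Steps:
$7 \cdot 10 \left(-2\right) 0 \left(-2\right) = 70 \cdot 0 \left(-2\right) = 70 \cdot 0 = 0$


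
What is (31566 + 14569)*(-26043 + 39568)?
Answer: 623975875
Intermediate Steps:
(31566 + 14569)*(-26043 + 39568) = 46135*13525 = 623975875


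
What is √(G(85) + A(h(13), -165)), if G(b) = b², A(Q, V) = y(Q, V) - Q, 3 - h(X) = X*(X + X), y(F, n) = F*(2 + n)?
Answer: √62165 ≈ 249.33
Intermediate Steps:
h(X) = 3 - 2*X² (h(X) = 3 - X*(X + X) = 3 - X*2*X = 3 - 2*X²)
A(Q, V) = -Q + Q*(2 + V) (A(Q, V) = Q*(2 + V) - Q = -Q + Q*(2 + V))
√(G(85) + A(h(13), -165)) = √(85² + (3 - 2*13²)*(1 - 165)) = √(7225 + (3 - 2*169)*(-164)) = √(7225 + (3 - 338)*(-164)) = √(7225 - 335*(-164)) = √(7225 + 54940) = √62165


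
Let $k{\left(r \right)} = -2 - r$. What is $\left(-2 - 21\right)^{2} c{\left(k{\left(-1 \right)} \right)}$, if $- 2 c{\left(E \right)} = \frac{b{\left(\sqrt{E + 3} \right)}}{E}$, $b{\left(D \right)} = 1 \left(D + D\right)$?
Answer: $529 \sqrt{2} \approx 748.12$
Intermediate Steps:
$b{\left(D \right)} = 2 D$ ($b{\left(D \right)} = 1 \cdot 2 D = 2 D$)
$c{\left(E \right)} = - \frac{\sqrt{3 + E}}{E}$ ($c{\left(E \right)} = - \frac{2 \sqrt{E + 3} \frac{1}{E}}{2} = - \frac{2 \sqrt{3 + E} \frac{1}{E}}{2} = - \frac{2 \frac{1}{E} \sqrt{3 + E}}{2} = - \frac{\sqrt{3 + E}}{E}$)
$\left(-2 - 21\right)^{2} c{\left(k{\left(-1 \right)} \right)} = \left(-2 - 21\right)^{2} \left(- \frac{\sqrt{3 - 1}}{-2 - -1}\right) = \left(-23\right)^{2} \left(- \frac{\sqrt{3 + \left(-2 + 1\right)}}{-2 + 1}\right) = 529 \left(- \frac{\sqrt{3 - 1}}{-1}\right) = 529 \left(\left(-1\right) \left(-1\right) \sqrt{2}\right) = 529 \sqrt{2}$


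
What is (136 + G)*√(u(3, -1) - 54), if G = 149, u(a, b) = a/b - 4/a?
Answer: 475*I*√21 ≈ 2176.7*I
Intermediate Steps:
u(a, b) = -4/a + a/b
(136 + G)*√(u(3, -1) - 54) = (136 + 149)*√((-4/3 + 3/(-1)) - 54) = 285*√((-4*⅓ + 3*(-1)) - 54) = 285*√((-4/3 - 3) - 54) = 285*√(-13/3 - 54) = 285*√(-175/3) = 285*(5*I*√21/3) = 475*I*√21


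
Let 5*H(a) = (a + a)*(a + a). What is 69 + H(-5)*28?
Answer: 629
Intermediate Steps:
H(a) = 4*a**2/5 (H(a) = ((a + a)*(a + a))/5 = ((2*a)*(2*a))/5 = (4*a**2)/5 = 4*a**2/5)
69 + H(-5)*28 = 69 + ((4/5)*(-5)**2)*28 = 69 + ((4/5)*25)*28 = 69 + 20*28 = 69 + 560 = 629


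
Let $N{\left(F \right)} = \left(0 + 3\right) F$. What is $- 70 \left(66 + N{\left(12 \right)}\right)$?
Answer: $-7140$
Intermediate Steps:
$N{\left(F \right)} = 3 F$
$- 70 \left(66 + N{\left(12 \right)}\right) = - 70 \left(66 + 3 \cdot 12\right) = - 70 \left(66 + 36\right) = \left(-70\right) 102 = -7140$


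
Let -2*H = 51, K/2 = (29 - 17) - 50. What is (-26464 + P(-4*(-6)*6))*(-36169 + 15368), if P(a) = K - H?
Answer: 1103056229/2 ≈ 5.5153e+8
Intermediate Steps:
K = -76 (K = 2*((29 - 17) - 50) = 2*(12 - 50) = 2*(-38) = -76)
H = -51/2 (H = -1/2*51 = -51/2 ≈ -25.500)
P(a) = -101/2 (P(a) = -76 - 1*(-51/2) = -76 + 51/2 = -101/2)
(-26464 + P(-4*(-6)*6))*(-36169 + 15368) = (-26464 - 101/2)*(-36169 + 15368) = -53029/2*(-20801) = 1103056229/2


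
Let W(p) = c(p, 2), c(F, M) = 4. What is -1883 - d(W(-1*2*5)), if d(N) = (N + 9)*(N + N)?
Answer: -1987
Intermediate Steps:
W(p) = 4
d(N) = 2*N*(9 + N) (d(N) = (9 + N)*(2*N) = 2*N*(9 + N))
-1883 - d(W(-1*2*5)) = -1883 - 2*4*(9 + 4) = -1883 - 2*4*13 = -1883 - 1*104 = -1883 - 104 = -1987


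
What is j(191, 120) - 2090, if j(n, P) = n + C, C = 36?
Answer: -1863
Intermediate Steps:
j(n, P) = 36 + n (j(n, P) = n + 36 = 36 + n)
j(191, 120) - 2090 = (36 + 191) - 2090 = 227 - 2090 = -1863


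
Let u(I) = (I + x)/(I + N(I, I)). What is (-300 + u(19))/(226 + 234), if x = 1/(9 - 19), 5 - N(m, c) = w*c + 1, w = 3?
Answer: -4443/6800 ≈ -0.65338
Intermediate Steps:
N(m, c) = 4 - 3*c (N(m, c) = 5 - (3*c + 1) = 5 - (1 + 3*c) = 5 + (-1 - 3*c) = 4 - 3*c)
x = -⅒ (x = 1/(-10) = -⅒ ≈ -0.10000)
u(I) = (-⅒ + I)/(4 - 2*I) (u(I) = (I - ⅒)/(I + (4 - 3*I)) = (-⅒ + I)/(4 - 2*I))
(-300 + u(19))/(226 + 234) = (-300 + (-1 + 10*19)/(20*(2 - 1*19)))/(226 + 234) = (-300 + (-1 + 190)/(20*(2 - 19)))/460 = (-300 + (1/20)*189/(-17))*(1/460) = (-300 + (1/20)*(-1/17)*189)*(1/460) = (-300 - 189/340)*(1/460) = -102189/340*1/460 = -4443/6800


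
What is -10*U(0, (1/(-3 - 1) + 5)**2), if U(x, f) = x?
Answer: 0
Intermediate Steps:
-10*U(0, (1/(-3 - 1) + 5)**2) = -10*0 = 0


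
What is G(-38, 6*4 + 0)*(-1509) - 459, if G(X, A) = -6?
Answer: 8595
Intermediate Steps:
G(-38, 6*4 + 0)*(-1509) - 459 = -6*(-1509) - 459 = 9054 - 459 = 8595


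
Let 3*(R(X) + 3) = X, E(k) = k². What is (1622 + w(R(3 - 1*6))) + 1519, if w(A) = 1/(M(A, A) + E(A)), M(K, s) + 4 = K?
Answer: 25129/8 ≈ 3141.1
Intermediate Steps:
M(K, s) = -4 + K
R(X) = -3 + X/3
w(A) = 1/(-4 + A + A²) (w(A) = 1/((-4 + A) + A²) = 1/(-4 + A + A²))
(1622 + w(R(3 - 1*6))) + 1519 = (1622 + 1/(-4 + (-3 + (3 - 1*6)/3) + (-3 + (3 - 1*6)/3)²)) + 1519 = (1622 + 1/(-4 + (-3 + (3 - 6)/3) + (-3 + (3 - 6)/3)²)) + 1519 = (1622 + 1/(-4 + (-3 + (⅓)*(-3)) + (-3 + (⅓)*(-3))²)) + 1519 = (1622 + 1/(-4 + (-3 - 1) + (-3 - 1)²)) + 1519 = (1622 + 1/(-4 - 4 + (-4)²)) + 1519 = (1622 + 1/(-4 - 4 + 16)) + 1519 = (1622 + 1/8) + 1519 = (1622 + ⅛) + 1519 = 12977/8 + 1519 = 25129/8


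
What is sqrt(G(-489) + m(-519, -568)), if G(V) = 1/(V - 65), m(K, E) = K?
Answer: I*sqrt(159289958)/554 ≈ 22.782*I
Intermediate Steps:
G(V) = 1/(-65 + V)
sqrt(G(-489) + m(-519, -568)) = sqrt(1/(-65 - 489) - 519) = sqrt(1/(-554) - 519) = sqrt(-1/554 - 519) = sqrt(-287527/554) = I*sqrt(159289958)/554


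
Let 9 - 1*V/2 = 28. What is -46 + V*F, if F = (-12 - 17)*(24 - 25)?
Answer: -1148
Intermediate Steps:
V = -38 (V = 18 - 2*28 = 18 - 56 = -38)
F = 29 (F = -29*(-1) = 29)
-46 + V*F = -46 - 38*29 = -46 - 1102 = -1148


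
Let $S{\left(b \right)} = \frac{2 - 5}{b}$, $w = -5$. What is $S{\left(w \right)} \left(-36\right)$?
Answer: $- \frac{108}{5} \approx -21.6$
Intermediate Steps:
$S{\left(b \right)} = - \frac{3}{b}$
$S{\left(w \right)} \left(-36\right) = - \frac{3}{-5} \left(-36\right) = \left(-3\right) \left(- \frac{1}{5}\right) \left(-36\right) = \frac{3}{5} \left(-36\right) = - \frac{108}{5}$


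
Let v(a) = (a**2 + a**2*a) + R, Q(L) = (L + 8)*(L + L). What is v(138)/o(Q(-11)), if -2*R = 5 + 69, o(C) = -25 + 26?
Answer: 2647079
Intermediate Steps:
Q(L) = 2*L*(8 + L) (Q(L) = (8 + L)*(2*L) = 2*L*(8 + L))
o(C) = 1
R = -37 (R = -(5 + 69)/2 = -1/2*74 = -37)
v(a) = -37 + a**2 + a**3 (v(a) = (a**2 + a**2*a) - 37 = (a**2 + a**3) - 37 = -37 + a**2 + a**3)
v(138)/o(Q(-11)) = (-37 + 138**2 + 138**3)/1 = (-37 + 19044 + 2628072)*1 = 2647079*1 = 2647079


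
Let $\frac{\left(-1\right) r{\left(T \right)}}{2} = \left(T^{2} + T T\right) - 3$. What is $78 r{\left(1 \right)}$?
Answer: $156$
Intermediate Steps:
$r{\left(T \right)} = 6 - 4 T^{2}$ ($r{\left(T \right)} = - 2 \left(\left(T^{2} + T T\right) - 3\right) = - 2 \left(\left(T^{2} + T^{2}\right) - 3\right) = - 2 \left(2 T^{2} - 3\right) = - 2 \left(-3 + 2 T^{2}\right) = 6 - 4 T^{2}$)
$78 r{\left(1 \right)} = 78 \left(6 - 4 \cdot 1^{2}\right) = 78 \left(6 - 4\right) = 78 \cdot 2 = 156$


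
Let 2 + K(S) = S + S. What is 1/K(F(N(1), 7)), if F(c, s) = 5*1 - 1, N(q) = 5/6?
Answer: ⅙ ≈ 0.16667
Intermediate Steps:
N(q) = ⅚ (N(q) = 5*(⅙) = ⅚)
F(c, s) = 4 (F(c, s) = 5 - 1 = 4)
K(S) = -2 + 2*S (K(S) = -2 + (S + S) = -2 + 2*S)
1/K(F(N(1), 7)) = 1/(-2 + 2*4) = 1/(-2 + 8) = 1/6 = ⅙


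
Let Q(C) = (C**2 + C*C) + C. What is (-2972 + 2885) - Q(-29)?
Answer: -1740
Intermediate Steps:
Q(C) = C + 2*C**2 (Q(C) = (C**2 + C**2) + C = 2*C**2 + C = C + 2*C**2)
(-2972 + 2885) - Q(-29) = (-2972 + 2885) - (-29)*(1 + 2*(-29)) = -87 - (-29)*(1 - 58) = -87 - (-29)*(-57) = -87 - 1*1653 = -87 - 1653 = -1740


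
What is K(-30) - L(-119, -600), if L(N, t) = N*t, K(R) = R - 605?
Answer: -72035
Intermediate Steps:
K(R) = -605 + R
K(-30) - L(-119, -600) = (-605 - 30) - (-119)*(-600) = -635 - 1*71400 = -635 - 71400 = -72035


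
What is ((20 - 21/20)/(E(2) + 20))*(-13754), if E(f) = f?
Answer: -2606383/220 ≈ -11847.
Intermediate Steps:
((20 - 21/20)/(E(2) + 20))*(-13754) = ((20 - 21/20)/(2 + 20))*(-13754) = ((20 - 21*1/20)/22)*(-13754) = ((20 - 21/20)*(1/22))*(-13754) = ((379/20)*(1/22))*(-13754) = (379/440)*(-13754) = -2606383/220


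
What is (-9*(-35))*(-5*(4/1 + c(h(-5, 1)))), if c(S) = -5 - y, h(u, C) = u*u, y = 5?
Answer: 9450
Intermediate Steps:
h(u, C) = u**2
c(S) = -10 (c(S) = -5 - 1*5 = -5 - 5 = -10)
(-9*(-35))*(-5*(4/1 + c(h(-5, 1)))) = (-9*(-35))*(-5*(4/1 - 10)) = 315*(-5*(4*1 - 10)) = 315*(-5*(4 - 10)) = 315*(-5*(-6)) = 315*30 = 9450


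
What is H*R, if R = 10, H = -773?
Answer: -7730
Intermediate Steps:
H*R = -773*10 = -7730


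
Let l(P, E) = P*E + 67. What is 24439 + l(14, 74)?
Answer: 25542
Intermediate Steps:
l(P, E) = 67 + E*P (l(P, E) = E*P + 67 = 67 + E*P)
24439 + l(14, 74) = 24439 + (67 + 74*14) = 24439 + (67 + 1036) = 24439 + 1103 = 25542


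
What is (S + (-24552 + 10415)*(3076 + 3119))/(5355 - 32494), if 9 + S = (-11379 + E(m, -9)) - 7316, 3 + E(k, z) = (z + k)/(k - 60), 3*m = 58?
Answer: 10686885515/3310958 ≈ 3227.7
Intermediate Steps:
m = 58/3 (m = (1/3)*58 = 58/3 ≈ 19.333)
E(k, z) = -3 + (k + z)/(-60 + k) (E(k, z) = -3 + (z + k)/(k - 60) = -3 + (k + z)/(-60 + k))
S = -2282285/122 (S = -9 + ((-11379 + (180 - 9 - 2*58/3)/(-60 + 58/3)) - 7316) = -9 + ((-11379 + (180 - 9 - 116/3)/(-122/3)) - 7316) = -9 + ((-11379 - 3/122*397/3) - 7316) = -9 + ((-11379 - 397/122) - 7316) = -9 + (-1388635/122 - 7316) = -9 - 2281187/122 = -2282285/122 ≈ -18707.)
(S + (-24552 + 10415)*(3076 + 3119))/(5355 - 32494) = (-2282285/122 + (-24552 + 10415)*(3076 + 3119))/(5355 - 32494) = (-2282285/122 - 14137*6195)/(-27139) = (-2282285/122 - 87578715)*(-1/27139) = -10686885515/122*(-1/27139) = 10686885515/3310958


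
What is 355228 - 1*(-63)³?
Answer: 605275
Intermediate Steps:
355228 - 1*(-63)³ = 355228 - 1*(-250047) = 355228 + 250047 = 605275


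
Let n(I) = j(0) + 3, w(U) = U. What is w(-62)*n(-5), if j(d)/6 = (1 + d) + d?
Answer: -558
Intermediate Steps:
j(d) = 6 + 12*d (j(d) = 6*((1 + d) + d) = 6*(1 + 2*d) = 6 + 12*d)
n(I) = 9 (n(I) = (6 + 12*0) + 3 = (6 + 0) + 3 = 6 + 3 = 9)
w(-62)*n(-5) = -62*9 = -558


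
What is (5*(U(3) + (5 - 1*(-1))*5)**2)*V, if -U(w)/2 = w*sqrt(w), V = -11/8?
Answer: -6930 + 2475*sqrt(3) ≈ -2643.2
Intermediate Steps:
V = -11/8 (V = -11*1/8 = -11/8 ≈ -1.3750)
U(w) = -2*w**(3/2) (U(w) = -2*w*sqrt(w) = -2*w**(3/2))
(5*(U(3) + (5 - 1*(-1))*5)**2)*V = (5*(-6*sqrt(3) + (5 - 1*(-1))*5)**2)*(-11/8) = (5*(-6*sqrt(3) + (5 + 1)*5)**2)*(-11/8) = (5*(-6*sqrt(3) + 6*5)**2)*(-11/8) = (5*(-6*sqrt(3) + 30)**2)*(-11/8) = (5*(30 - 6*sqrt(3))**2)*(-11/8) = -55*(30 - 6*sqrt(3))**2/8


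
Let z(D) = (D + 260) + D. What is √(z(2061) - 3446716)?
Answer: I*√3442334 ≈ 1855.4*I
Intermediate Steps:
z(D) = 260 + 2*D (z(D) = (260 + D) + D = 260 + 2*D)
√(z(2061) - 3446716) = √((260 + 2*2061) - 3446716) = √((260 + 4122) - 3446716) = √(4382 - 3446716) = √(-3442334) = I*√3442334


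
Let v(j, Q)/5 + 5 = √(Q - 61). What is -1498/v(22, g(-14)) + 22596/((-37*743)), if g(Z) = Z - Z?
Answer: 19619131/1182113 + 749*I*√61/215 ≈ 16.597 + 27.209*I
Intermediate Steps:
g(Z) = 0
v(j, Q) = -25 + 5*√(-61 + Q) (v(j, Q) = -25 + 5*√(Q - 61) = -25 + 5*√(-61 + Q))
-1498/v(22, g(-14)) + 22596/((-37*743)) = -1498/(-25 + 5*√(-61 + 0)) + 22596/((-37*743)) = -1498/(-25 + 5*√(-61)) + 22596/(-27491) = -1498/(-25 + 5*(I*√61)) + 22596*(-1/27491) = -1498/(-25 + 5*I*√61) - 22596/27491 = -22596/27491 - 1498/(-25 + 5*I*√61)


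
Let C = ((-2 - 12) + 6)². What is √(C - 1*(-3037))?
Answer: √3101 ≈ 55.687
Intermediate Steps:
C = 64 (C = (-14 + 6)² = (-8)² = 64)
√(C - 1*(-3037)) = √(64 - 1*(-3037)) = √(64 + 3037) = √3101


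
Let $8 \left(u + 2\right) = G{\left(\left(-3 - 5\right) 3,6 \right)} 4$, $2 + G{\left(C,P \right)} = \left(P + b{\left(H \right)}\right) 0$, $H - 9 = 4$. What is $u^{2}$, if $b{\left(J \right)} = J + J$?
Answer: $9$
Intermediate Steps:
$H = 13$ ($H = 9 + 4 = 13$)
$b{\left(J \right)} = 2 J$
$G{\left(C,P \right)} = -2$ ($G{\left(C,P \right)} = -2 + \left(P + 2 \cdot 13\right) 0 = -2 + \left(P + 26\right) 0 = -2 + \left(26 + P\right) 0 = -2 + 0 = -2$)
$u = -3$ ($u = -2 + \frac{\left(-2\right) 4}{8} = -2 + \frac{1}{8} \left(-8\right) = -2 - 1 = -3$)
$u^{2} = \left(-3\right)^{2} = 9$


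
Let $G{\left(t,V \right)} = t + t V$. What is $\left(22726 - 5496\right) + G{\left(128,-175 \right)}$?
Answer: $-5042$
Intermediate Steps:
$G{\left(t,V \right)} = t + V t$
$\left(22726 - 5496\right) + G{\left(128,-175 \right)} = \left(22726 - 5496\right) + 128 \left(1 - 175\right) = 17230 + 128 \left(-174\right) = 17230 - 22272 = -5042$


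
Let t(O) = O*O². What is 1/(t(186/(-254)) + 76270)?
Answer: 2048383/156229367053 ≈ 1.3111e-5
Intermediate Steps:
t(O) = O³
1/(t(186/(-254)) + 76270) = 1/((186/(-254))³ + 76270) = 1/((186*(-1/254))³ + 76270) = 1/((-93/127)³ + 76270) = 1/(-804357/2048383 + 76270) = 1/(156229367053/2048383) = 2048383/156229367053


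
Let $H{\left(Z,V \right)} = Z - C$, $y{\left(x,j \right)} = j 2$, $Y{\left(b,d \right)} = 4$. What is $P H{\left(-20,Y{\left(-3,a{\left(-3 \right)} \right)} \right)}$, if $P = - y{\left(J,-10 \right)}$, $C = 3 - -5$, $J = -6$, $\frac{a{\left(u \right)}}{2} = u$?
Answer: $-560$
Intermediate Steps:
$a{\left(u \right)} = 2 u$
$C = 8$ ($C = 3 + 5 = 8$)
$y{\left(x,j \right)} = 2 j$
$P = 20$ ($P = - 2 \left(-10\right) = \left(-1\right) \left(-20\right) = 20$)
$H{\left(Z,V \right)} = -8 + Z$ ($H{\left(Z,V \right)} = Z - 8 = -8 + Z$)
$P H{\left(-20,Y{\left(-3,a{\left(-3 \right)} \right)} \right)} = 20 \left(-8 - 20\right) = 20 \left(-28\right) = -560$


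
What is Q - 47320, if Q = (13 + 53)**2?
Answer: -42964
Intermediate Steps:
Q = 4356 (Q = 66**2 = 4356)
Q - 47320 = 4356 - 47320 = -42964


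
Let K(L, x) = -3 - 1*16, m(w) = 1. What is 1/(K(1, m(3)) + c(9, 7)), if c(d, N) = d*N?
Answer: 1/44 ≈ 0.022727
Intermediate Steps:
K(L, x) = -19 (K(L, x) = -3 - 16 = -19)
c(d, N) = N*d
1/(K(1, m(3)) + c(9, 7)) = 1/(-19 + 7*9) = 1/(-19 + 63) = 1/44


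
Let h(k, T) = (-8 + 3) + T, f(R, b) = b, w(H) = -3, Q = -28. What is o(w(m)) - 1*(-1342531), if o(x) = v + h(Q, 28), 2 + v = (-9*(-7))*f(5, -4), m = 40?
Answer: 1342300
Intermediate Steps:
h(k, T) = -5 + T
v = -254 (v = -2 - 9*(-7)*(-4) = -2 + 63*(-4) = -2 - 252 = -254)
o(x) = -231 (o(x) = -254 + (-5 + 28) = -254 + 23 = -231)
o(w(m)) - 1*(-1342531) = -231 - 1*(-1342531) = -231 + 1342531 = 1342300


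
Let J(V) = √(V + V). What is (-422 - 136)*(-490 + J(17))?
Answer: 273420 - 558*√34 ≈ 2.7017e+5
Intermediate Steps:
J(V) = √2*√V (J(V) = √(2*V) = √2*√V)
(-422 - 136)*(-490 + J(17)) = (-422 - 136)*(-490 + √2*√17) = -558*(-490 + √34) = 273420 - 558*√34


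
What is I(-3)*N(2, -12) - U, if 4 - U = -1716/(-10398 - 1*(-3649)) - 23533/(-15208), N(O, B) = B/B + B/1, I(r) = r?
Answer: 3161446113/102638792 ≈ 30.802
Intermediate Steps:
N(O, B) = 1 + B (N(O, B) = 1 + B*1 = 1 + B)
U = 225634023/102638792 (U = 4 - (-1716/(-10398 - 1*(-3649)) - 23533/(-15208)) = 4 - (-1716/(-10398 + 3649) - 23533*(-1/15208)) = 4 - (-1716/(-6749) + 23533/15208) = 4 - (-1716*(-1/6749) + 23533/15208) = 4 - (1716/6749 + 23533/15208) = 4 - 1*184921145/102638792 = 4 - 184921145/102638792 = 225634023/102638792 ≈ 2.1983)
I(-3)*N(2, -12) - U = -3*(1 - 12) - 1*225634023/102638792 = -3*(-11) - 225634023/102638792 = 33 - 225634023/102638792 = 3161446113/102638792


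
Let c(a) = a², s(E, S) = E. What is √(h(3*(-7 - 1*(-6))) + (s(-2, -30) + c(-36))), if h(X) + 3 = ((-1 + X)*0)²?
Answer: √1291 ≈ 35.930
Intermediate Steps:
h(X) = -3 (h(X) = -3 + ((-1 + X)*0)² = -3 + 0² = -3 + 0 = -3)
√(h(3*(-7 - 1*(-6))) + (s(-2, -30) + c(-36))) = √(-3 + (-2 + (-36)²)) = √(-3 + (-2 + 1296)) = √(-3 + 1294) = √1291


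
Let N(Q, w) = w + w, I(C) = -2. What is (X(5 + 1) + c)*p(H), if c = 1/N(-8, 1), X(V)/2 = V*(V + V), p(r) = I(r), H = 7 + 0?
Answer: -289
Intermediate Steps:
H = 7
p(r) = -2
N(Q, w) = 2*w
X(V) = 4*V² (X(V) = 2*(V*(V + V)) = 2*(V*(2*V)) = 2*(2*V²) = 4*V²)
c = ½ (c = 1/(2*1) = 1/2 = ½ ≈ 0.50000)
(X(5 + 1) + c)*p(H) = (4*(5 + 1)² + ½)*(-2) = (4*6² + ½)*(-2) = (4*36 + ½)*(-2) = (144 + ½)*(-2) = (289/2)*(-2) = -289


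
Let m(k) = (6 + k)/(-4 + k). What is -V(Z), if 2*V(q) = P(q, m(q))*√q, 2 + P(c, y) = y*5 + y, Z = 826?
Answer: -279*√826/137 ≈ -58.529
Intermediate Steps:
m(k) = (6 + k)/(-4 + k)
P(c, y) = -2 + 6*y (P(c, y) = -2 + (y*5 + y) = -2 + (5*y + y) = -2 + 6*y)
V(q) = √q*(-2 + 6*(6 + q)/(-4 + q))/2 (V(q) = ((-2 + 6*((6 + q)/(-4 + q)))*√q)/2 = ((-2 + 6*(6 + q)/(-4 + q))*√q)/2 = (√q*(-2 + 6*(6 + q)/(-4 + q)))/2 = √q*(-2 + 6*(6 + q)/(-4 + q))/2)
-V(Z) = -2*√826*(11 + 826)/(-4 + 826) = -2*√826*837/822 = -279*√826/137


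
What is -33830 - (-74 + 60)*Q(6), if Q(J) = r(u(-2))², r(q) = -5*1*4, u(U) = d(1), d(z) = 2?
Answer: -28230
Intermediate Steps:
u(U) = 2
r(q) = -20 (r(q) = -5*4 = -20)
Q(J) = 400 (Q(J) = (-20)² = 400)
-33830 - (-74 + 60)*Q(6) = -33830 - (-74 + 60)*400 = -33830 - (-14)*400 = -33830 - 1*(-5600) = -33830 + 5600 = -28230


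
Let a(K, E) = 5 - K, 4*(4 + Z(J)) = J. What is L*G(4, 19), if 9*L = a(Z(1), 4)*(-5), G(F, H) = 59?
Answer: -10325/36 ≈ -286.81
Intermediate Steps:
Z(J) = -4 + J/4
L = -175/36 (L = ((5 - (-4 + (1/4)*1))*(-5))/9 = ((5 - (-4 + 1/4))*(-5))/9 = ((5 - 1*(-15/4))*(-5))/9 = ((5 + 15/4)*(-5))/9 = ((35/4)*(-5))/9 = (1/9)*(-175/4) = -175/36 ≈ -4.8611)
L*G(4, 19) = -175/36*59 = -10325/36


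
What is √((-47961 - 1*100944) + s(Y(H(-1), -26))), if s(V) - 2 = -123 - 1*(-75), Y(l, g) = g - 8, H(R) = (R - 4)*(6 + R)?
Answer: 11*I*√1231 ≈ 385.94*I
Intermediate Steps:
H(R) = (-4 + R)*(6 + R)
Y(l, g) = -8 + g
s(V) = -46 (s(V) = 2 + (-123 - 1*(-75)) = 2 + (-123 + 75) = 2 - 48 = -46)
√((-47961 - 1*100944) + s(Y(H(-1), -26))) = √((-47961 - 1*100944) - 46) = √((-47961 - 100944) - 46) = √(-148905 - 46) = √(-148951) = 11*I*√1231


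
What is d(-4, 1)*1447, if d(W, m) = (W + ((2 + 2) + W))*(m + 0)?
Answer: -5788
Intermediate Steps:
d(W, m) = m*(4 + 2*W) (d(W, m) = (W + (4 + W))*m = (4 + 2*W)*m = m*(4 + 2*W))
d(-4, 1)*1447 = (2*1*(2 - 4))*1447 = (2*1*(-2))*1447 = -4*1447 = -5788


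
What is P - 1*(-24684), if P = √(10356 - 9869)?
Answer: 24684 + √487 ≈ 24706.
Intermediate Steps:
P = √487 ≈ 22.068
P - 1*(-24684) = √487 - 1*(-24684) = √487 + 24684 = 24684 + √487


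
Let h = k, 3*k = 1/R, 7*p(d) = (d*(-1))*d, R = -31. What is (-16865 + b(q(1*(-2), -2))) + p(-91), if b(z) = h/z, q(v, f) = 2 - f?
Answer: -6713857/372 ≈ -18048.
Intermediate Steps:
p(d) = -d²/7 (p(d) = ((d*(-1))*d)/7 = ((-d)*d)/7 = (-d²)/7 = -d²/7)
k = -1/93 (k = (⅓)/(-31) = (⅓)*(-1/31) = -1/93 ≈ -0.010753)
h = -1/93 ≈ -0.010753
b(z) = -1/(93*z)
(-16865 + b(q(1*(-2), -2))) + p(-91) = (-16865 - 1/(93*(2 - 1*(-2)))) - ⅐*(-91)² = (-16865 - 1/(93*(2 + 2))) - ⅐*8281 = (-16865 - 1/93/4) - 1183 = (-16865 - 1/93*¼) - 1183 = (-16865 - 1/372) - 1183 = -6273781/372 - 1183 = -6713857/372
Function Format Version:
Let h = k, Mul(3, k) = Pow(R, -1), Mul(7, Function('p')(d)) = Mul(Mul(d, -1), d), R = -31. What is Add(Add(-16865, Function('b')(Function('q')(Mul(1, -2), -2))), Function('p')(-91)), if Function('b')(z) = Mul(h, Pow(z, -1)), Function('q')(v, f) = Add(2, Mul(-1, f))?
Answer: Rational(-6713857, 372) ≈ -18048.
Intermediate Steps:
Function('p')(d) = Mul(Rational(-1, 7), Pow(d, 2)) (Function('p')(d) = Mul(Rational(1, 7), Mul(Mul(d, -1), d)) = Mul(Rational(1, 7), Mul(Mul(-1, d), d)) = Mul(Rational(1, 7), Mul(-1, Pow(d, 2))) = Mul(Rational(-1, 7), Pow(d, 2)))
k = Rational(-1, 93) (k = Mul(Rational(1, 3), Pow(-31, -1)) = Mul(Rational(1, 3), Rational(-1, 31)) = Rational(-1, 93) ≈ -0.010753)
h = Rational(-1, 93) ≈ -0.010753
Function('b')(z) = Mul(Rational(-1, 93), Pow(z, -1))
Add(Add(-16865, Function('b')(Function('q')(Mul(1, -2), -2))), Function('p')(-91)) = Add(Add(-16865, Mul(Rational(-1, 93), Pow(Add(2, Mul(-1, -2)), -1))), Mul(Rational(-1, 7), Pow(-91, 2))) = Add(Add(-16865, Mul(Rational(-1, 93), Pow(Add(2, 2), -1))), Mul(Rational(-1, 7), 8281)) = Add(Add(-16865, Mul(Rational(-1, 93), Pow(4, -1))), -1183) = Add(Add(-16865, Mul(Rational(-1, 93), Rational(1, 4))), -1183) = Add(Add(-16865, Rational(-1, 372)), -1183) = Add(Rational(-6273781, 372), -1183) = Rational(-6713857, 372)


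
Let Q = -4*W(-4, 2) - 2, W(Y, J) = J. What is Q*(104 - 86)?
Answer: -180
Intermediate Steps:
Q = -10 (Q = -4*2 - 2 = -8 - 2 = -10)
Q*(104 - 86) = -10*(104 - 86) = -10*18 = -180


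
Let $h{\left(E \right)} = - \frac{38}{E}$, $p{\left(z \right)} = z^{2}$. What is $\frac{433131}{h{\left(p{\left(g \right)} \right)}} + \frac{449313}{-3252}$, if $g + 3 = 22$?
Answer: $- \frac{4460532809}{1084} \approx -4.1149 \cdot 10^{6}$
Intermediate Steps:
$g = 19$ ($g = -3 + 22 = 19$)
$\frac{433131}{h{\left(p{\left(g \right)} \right)}} + \frac{449313}{-3252} = \frac{433131}{\left(-38\right) \frac{1}{19^{2}}} + \frac{449313}{-3252} = \frac{433131}{\left(-38\right) \frac{1}{361}} + 449313 \left(- \frac{1}{3252}\right) = \frac{433131}{\left(-38\right) \frac{1}{361}} - \frac{149771}{1084} = \frac{433131}{- \frac{2}{19}} - \frac{149771}{1084} = 433131 \left(- \frac{19}{2}\right) - \frac{149771}{1084} = - \frac{8229489}{2} - \frac{149771}{1084} = - \frac{4460532809}{1084}$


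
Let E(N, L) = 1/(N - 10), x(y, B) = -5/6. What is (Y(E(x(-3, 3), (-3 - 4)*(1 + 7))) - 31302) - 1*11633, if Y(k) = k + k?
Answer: -2790787/65 ≈ -42935.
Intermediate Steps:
x(y, B) = -⅚ (x(y, B) = -5*⅙ = -⅚)
E(N, L) = 1/(-10 + N)
Y(k) = 2*k
(Y(E(x(-3, 3), (-3 - 4)*(1 + 7))) - 31302) - 1*11633 = (2/(-10 - ⅚) - 31302) - 1*11633 = (2/(-65/6) - 31302) - 11633 = (2*(-6/65) - 31302) - 11633 = (-12/65 - 31302) - 11633 = -2034642/65 - 11633 = -2790787/65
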